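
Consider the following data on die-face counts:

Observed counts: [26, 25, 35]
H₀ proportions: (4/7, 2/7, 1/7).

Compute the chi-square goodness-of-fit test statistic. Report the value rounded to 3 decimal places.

n = 86; E_i = n·p_i = [49.14, 24.57, 12.29]
χ² = (26−49.14)²/49.14 + (25−24.57)²/24.57 + (35−12.29)²/12.29 = 52.9012
df = 2

test statistic = 52.901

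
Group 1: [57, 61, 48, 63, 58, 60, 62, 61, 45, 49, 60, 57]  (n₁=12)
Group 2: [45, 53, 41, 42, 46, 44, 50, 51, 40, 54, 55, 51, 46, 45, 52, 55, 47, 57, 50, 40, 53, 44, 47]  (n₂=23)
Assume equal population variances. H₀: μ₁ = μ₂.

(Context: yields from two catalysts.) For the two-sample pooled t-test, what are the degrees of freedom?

degrees of freedom = 33

df = n₁ + n₂ − 2 = 12 + 23 − 2 = 33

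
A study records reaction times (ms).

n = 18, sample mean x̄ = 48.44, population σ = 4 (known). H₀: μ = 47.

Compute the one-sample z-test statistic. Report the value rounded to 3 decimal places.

SE = σ/√n = 4/√18 = 0.9428
z = (x̄−μ₀)/SE = (48.44−47)/0.9428 = 1.5274

test statistic = 1.527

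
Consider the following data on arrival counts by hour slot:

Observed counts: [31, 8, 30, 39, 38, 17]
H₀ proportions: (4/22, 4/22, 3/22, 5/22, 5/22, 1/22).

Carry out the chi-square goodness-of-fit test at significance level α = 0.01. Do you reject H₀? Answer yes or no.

reject H₀: yes

n = 163; E_i = n·p_i = [29.64, 29.64, 22.23, 37.05, 37.05, 7.41]
χ² = (31−29.64)²/29.64 + (8−29.64)²/29.64 + (30−22.23)²/22.23 + (39−37.05)²/37.05 + (38−37.05)²/37.05 + (17−7.41)²/7.41 = 31.1196
df = 5
p-value (upper-tail) = 0.00001
At α=0.01: p < α → reject H₀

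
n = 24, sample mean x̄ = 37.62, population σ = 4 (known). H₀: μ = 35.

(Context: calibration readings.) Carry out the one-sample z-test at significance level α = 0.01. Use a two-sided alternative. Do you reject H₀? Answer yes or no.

reject H₀: yes

SE = σ/√n = 4/√24 = 0.8165
z = (x̄−μ₀)/SE = (37.62−35)/0.8165 = 3.2088
p-value (two-sided) = 0.00133
At α=0.01: p < α → reject H₀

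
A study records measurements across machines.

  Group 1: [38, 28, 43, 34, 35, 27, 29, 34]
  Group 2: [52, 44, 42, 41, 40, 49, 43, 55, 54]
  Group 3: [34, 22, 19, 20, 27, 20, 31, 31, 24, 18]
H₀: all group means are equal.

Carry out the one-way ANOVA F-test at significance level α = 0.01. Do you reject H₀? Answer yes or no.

reject H₀: yes

Group means [33.50, 46.67, 24.60], grand mean 34.593
SSB = Σnᵢ(x̄ᵢ−x̄)² = 2320.119; SSW = ΣΣ(x−x̄ᵢ)² = 782.400
MSB = 2320.119/2 = 1160.0593; MSW = 782.400/24 = 32.6000
F = MSB/MSW = 35.5846
df = (2, 24)
p-value (upper-tail) = 0.00000
At α=0.01: p < α → reject H₀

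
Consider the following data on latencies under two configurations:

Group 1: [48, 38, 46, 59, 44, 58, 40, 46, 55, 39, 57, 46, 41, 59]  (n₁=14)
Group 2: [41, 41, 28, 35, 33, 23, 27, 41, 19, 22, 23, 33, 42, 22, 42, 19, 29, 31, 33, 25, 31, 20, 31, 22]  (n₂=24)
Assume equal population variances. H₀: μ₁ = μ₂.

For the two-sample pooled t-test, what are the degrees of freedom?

degrees of freedom = 36

df = n₁ + n₂ − 2 = 14 + 24 − 2 = 36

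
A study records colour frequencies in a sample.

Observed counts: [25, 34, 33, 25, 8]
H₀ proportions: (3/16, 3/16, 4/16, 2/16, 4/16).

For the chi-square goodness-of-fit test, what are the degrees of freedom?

degrees of freedom = 4

df = k − 1 = 5 − 1 = 4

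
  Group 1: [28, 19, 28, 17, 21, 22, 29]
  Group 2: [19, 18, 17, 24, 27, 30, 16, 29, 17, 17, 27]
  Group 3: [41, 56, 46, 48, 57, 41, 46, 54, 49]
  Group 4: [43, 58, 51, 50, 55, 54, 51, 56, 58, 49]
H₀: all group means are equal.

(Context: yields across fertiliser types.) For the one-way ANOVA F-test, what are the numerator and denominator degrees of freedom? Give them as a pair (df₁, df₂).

degrees of freedom = [3, 33]

k = 4 groups, N = 37 total
df = (k−1, N−k) = (4−1, 37−4) = (3, 33)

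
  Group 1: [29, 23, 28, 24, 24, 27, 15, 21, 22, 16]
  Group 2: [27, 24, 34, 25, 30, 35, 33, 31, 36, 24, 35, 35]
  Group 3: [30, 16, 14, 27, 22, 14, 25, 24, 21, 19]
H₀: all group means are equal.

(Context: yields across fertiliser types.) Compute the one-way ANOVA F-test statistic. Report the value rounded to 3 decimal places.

test statistic = 12.011

Group means [22.90, 30.75, 21.20], grand mean 25.312
SSB = Σnᵢ(x̄ᵢ−x̄)² = 582.125; SSW = ΣΣ(x−x̄ᵢ)² = 702.750
MSB = 582.125/2 = 291.0625; MSW = 702.750/29 = 24.2328
F = MSB/MSW = 12.0111
df = (2, 29)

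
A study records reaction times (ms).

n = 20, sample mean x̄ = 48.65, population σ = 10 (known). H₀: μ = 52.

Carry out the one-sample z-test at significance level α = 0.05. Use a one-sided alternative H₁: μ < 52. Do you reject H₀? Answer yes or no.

SE = σ/√n = 10/√20 = 2.2361
z = (x̄−μ₀)/SE = (48.65−52)/2.2361 = -1.4982
p-value (one-sided, H₁ less) = 0.06705
At α=0.05: p ≥ α → fail to reject H₀

reject H₀: no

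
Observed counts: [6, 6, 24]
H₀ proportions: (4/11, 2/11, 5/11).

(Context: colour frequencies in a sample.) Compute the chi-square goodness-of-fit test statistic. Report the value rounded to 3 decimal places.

n = 36; E_i = n·p_i = [13.09, 6.55, 16.36]
χ² = (6−13.09)²/13.09 + (6−6.55)²/6.55 + (24−16.36)²/16.36 = 7.4500
df = 2

test statistic = 7.450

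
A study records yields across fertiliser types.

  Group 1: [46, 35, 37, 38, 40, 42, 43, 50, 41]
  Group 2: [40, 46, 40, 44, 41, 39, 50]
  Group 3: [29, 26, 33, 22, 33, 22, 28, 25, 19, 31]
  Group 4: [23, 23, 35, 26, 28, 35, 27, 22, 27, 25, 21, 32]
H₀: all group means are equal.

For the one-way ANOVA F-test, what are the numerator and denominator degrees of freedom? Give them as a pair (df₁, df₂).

degrees of freedom = [3, 34]

k = 4 groups, N = 38 total
df = (k−1, N−k) = (4−1, 38−4) = (3, 34)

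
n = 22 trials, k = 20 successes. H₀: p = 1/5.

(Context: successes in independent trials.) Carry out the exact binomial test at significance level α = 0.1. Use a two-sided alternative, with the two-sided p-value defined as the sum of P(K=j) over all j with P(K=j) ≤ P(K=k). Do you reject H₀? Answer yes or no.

reject H₀: yes

Exact binomial: n=22, k=20, p₀=1/5=0.2000
P(X=j) = C(n,j)·p₀^j·(1−p₀)^(n−j); p = Σ P(X=j) over j with P(X=j) ≤ P(X=20)
p-value (two-sided) = 0.00000
At α=0.1: p < α → reject H₀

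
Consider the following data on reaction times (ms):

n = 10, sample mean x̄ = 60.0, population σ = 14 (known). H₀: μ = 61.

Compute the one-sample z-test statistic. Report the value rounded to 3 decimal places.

SE = σ/√n = 14/√10 = 4.4272
z = (x̄−μ₀)/SE = (60.0−61)/4.4272 = -0.2259

test statistic = -0.226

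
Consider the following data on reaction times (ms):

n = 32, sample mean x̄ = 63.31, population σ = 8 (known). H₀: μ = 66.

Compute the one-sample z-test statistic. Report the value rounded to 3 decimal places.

SE = σ/√n = 8/√32 = 1.4142
z = (x̄−μ₀)/SE = (63.31−66)/1.4142 = -1.9021

test statistic = -1.902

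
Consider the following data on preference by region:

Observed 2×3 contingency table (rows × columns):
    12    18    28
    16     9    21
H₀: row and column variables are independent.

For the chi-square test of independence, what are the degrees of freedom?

degrees of freedom = 2

df = (r−1)(c−1) = (2−1)·(3−1) = 2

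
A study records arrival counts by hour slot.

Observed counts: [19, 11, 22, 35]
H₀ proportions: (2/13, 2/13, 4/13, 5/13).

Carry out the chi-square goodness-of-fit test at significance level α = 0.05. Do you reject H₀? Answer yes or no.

n = 87; E_i = n·p_i = [13.38, 13.38, 26.77, 33.46]
χ² = (19−13.38)²/13.38 + (11−13.38)²/13.38 + (22−26.77)²/26.77 + (35−33.46)²/33.46 = 3.7011
df = 3
p-value (upper-tail) = 0.29560
At α=0.05: p ≥ α → fail to reject H₀

reject H₀: no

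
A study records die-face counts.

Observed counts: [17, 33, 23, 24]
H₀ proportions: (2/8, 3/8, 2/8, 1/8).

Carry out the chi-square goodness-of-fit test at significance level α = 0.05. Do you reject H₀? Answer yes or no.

n = 97; E_i = n·p_i = [24.25, 36.38, 24.25, 12.12]
χ² = (17−24.25)²/24.25 + (33−36.38)²/36.38 + (23−24.25)²/24.25 + (24−12.12)²/12.12 = 14.1753
df = 3
p-value (upper-tail) = 0.00268
At α=0.05: p < α → reject H₀

reject H₀: yes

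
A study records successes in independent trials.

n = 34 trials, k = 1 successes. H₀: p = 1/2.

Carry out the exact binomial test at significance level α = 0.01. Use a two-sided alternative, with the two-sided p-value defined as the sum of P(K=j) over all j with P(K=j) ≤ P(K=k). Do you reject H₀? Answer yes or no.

Exact binomial: n=34, k=1, p₀=1/2=0.5000
P(X=j) = C(n,j)·p₀^j·(1−p₀)^(n−j); p = Σ P(X=j) over j with P(X=j) ≤ P(X=1)
p-value (two-sided) = 0.00000
At α=0.01: p < α → reject H₀

reject H₀: yes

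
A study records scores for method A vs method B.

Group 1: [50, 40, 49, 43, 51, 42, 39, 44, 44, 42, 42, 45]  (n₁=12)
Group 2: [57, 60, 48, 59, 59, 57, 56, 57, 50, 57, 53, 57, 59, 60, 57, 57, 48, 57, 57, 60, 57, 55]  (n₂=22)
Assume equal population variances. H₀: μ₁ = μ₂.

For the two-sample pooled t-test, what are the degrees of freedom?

degrees of freedom = 32

df = n₁ + n₂ − 2 = 12 + 22 − 2 = 32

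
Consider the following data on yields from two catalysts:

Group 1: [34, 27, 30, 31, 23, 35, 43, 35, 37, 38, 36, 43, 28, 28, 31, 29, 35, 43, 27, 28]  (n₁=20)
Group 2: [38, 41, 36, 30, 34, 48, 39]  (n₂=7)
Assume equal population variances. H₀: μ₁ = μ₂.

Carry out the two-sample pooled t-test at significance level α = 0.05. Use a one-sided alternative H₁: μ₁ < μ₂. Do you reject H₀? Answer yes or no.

x̄₁=33.050, s₁=5.817, n₁=20
x̄₂=38.000, s₂=5.686, n₂=7
s_p² = [19·5.817² + 6·5.686²]/25 = 33.4780
SE = √(s_p²·(1/20+1/7)) = 2.5410
t = (33.050−38.000)/2.5410 = -1.9481
df = 25
p-value (one-sided, H₁ less) = 0.03136
At α=0.05: p < α → reject H₀

reject H₀: yes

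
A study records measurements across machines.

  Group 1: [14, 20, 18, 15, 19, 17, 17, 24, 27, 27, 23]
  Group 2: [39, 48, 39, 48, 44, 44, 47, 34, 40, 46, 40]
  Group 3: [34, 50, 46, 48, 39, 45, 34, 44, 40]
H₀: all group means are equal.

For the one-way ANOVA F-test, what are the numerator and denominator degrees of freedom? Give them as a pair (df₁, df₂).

k = 3 groups, N = 31 total
df = (k−1, N−k) = (3−1, 31−3) = (2, 28)

degrees of freedom = [2, 28]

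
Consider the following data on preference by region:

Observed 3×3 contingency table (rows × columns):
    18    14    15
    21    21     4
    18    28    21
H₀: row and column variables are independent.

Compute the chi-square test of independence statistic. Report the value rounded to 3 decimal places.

Row totals [47, 46, 67], col totals [57, 63, 40], n=160
χ² = (18−16.74)²/16.74 + (14−18.51)²/18.51 + (15−11.75)²/11.75 + (21−16.39)²/16.39 + (21−18.11)²/18.11 + (4−11.50)²/11.50 + (18−23.87)²/23.87 + (28−26.38)²/26.38 + (21−16.75)²/16.75 = 11.3610
df = 4

test statistic = 11.361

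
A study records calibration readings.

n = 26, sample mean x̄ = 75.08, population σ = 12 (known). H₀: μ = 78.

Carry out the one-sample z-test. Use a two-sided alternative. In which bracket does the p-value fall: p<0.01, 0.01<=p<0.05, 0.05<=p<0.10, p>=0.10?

SE = σ/√n = 12/√26 = 2.3534
z = (x̄−μ₀)/SE = (75.08−78)/2.3534 = -1.2408
p-value (two-sided) = 0.21469
→ bracket: p>=0.10

p-value bracket: p>=0.10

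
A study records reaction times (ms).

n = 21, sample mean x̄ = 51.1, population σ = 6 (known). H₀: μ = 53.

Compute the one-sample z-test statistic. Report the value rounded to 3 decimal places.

test statistic = -1.451

SE = σ/√n = 6/√21 = 1.3093
z = (x̄−μ₀)/SE = (51.1−53)/1.3093 = -1.4511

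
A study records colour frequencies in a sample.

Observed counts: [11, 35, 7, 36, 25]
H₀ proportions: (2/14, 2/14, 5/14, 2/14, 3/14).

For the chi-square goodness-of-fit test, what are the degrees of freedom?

degrees of freedom = 4

df = k − 1 = 5 − 1 = 4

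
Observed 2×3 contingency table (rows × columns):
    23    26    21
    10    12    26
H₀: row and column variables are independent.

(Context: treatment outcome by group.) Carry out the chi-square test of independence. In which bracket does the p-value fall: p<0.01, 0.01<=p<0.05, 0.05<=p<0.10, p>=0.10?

Row totals [70, 48], col totals [33, 38, 47], n=118
χ² = (23−19.58)²/19.58 + (26−22.54)²/22.54 + (21−27.88)²/27.88 + (10−13.42)²/13.42 + (12−15.46)²/15.46 + (26−19.12)²/19.12 = 6.9509
df = 2
p-value (upper-tail) = 0.03095
→ bracket: 0.01<=p<0.05

p-value bracket: 0.01<=p<0.05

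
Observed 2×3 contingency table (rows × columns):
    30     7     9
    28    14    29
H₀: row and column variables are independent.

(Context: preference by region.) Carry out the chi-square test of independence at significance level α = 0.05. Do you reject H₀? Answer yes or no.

Row totals [46, 71], col totals [58, 21, 38], n=117
χ² = (30−22.80)²/22.80 + (7−8.26)²/8.26 + (9−14.94)²/14.94 + (28−35.20)²/35.20 + (14−12.74)²/12.74 + (29−23.06)²/23.06 = 7.9497
df = 2
p-value (upper-tail) = 0.01878
At α=0.05: p < α → reject H₀

reject H₀: yes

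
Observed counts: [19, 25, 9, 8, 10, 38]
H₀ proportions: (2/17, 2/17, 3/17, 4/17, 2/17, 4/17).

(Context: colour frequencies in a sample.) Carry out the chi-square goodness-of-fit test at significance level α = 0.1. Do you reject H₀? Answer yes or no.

n = 109; E_i = n·p_i = [12.82, 12.82, 19.24, 25.65, 12.82, 25.65]
χ² = (19−12.82)²/12.82 + (25−12.82)²/12.82 + (9−19.24)²/19.24 + (8−25.65)²/25.65 + (10−12.82)²/12.82 + (38−25.65)²/25.65 = 38.6972
df = 5
p-value (upper-tail) = 0.00000
At α=0.1: p < α → reject H₀

reject H₀: yes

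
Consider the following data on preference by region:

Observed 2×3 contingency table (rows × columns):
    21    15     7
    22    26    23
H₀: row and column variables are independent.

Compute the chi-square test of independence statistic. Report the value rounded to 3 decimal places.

test statistic = 4.928

Row totals [43, 71], col totals [43, 41, 30], n=114
χ² = (21−16.22)²/16.22 + (15−15.46)²/15.46 + (7−11.32)²/11.32 + (22−26.78)²/26.78 + (26−25.54)²/25.54 + (23−18.68)²/18.68 = 4.9279
df = 2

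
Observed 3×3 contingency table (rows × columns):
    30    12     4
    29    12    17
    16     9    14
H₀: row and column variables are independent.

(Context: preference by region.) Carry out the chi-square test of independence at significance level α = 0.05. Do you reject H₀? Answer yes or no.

Row totals [46, 58, 39], col totals [75, 33, 35], n=143
χ² = (30−24.13)²/24.13 + (12−10.62)²/10.62 + (4−11.26)²/11.26 + (29−30.42)²/30.42 + (12−13.38)²/13.38 + (17−14.20)²/14.20 + (16−20.45)²/20.45 + (9−9.00)²/9.00 + (14−9.55)²/9.55 = 10.1030
df = 4
p-value (upper-tail) = 0.03873
At α=0.05: p < α → reject H₀

reject H₀: yes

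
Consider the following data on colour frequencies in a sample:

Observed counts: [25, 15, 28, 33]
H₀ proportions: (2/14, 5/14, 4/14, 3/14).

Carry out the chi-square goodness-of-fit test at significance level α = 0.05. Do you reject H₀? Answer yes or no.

reject H₀: yes

n = 101; E_i = n·p_i = [14.43, 36.07, 28.86, 21.64]
χ² = (25−14.43)²/14.43 + (15−36.07)²/36.07 + (28−28.86)²/28.86 + (33−21.64)²/21.64 = 26.0396
df = 3
p-value (upper-tail) = 0.00001
At α=0.05: p < α → reject H₀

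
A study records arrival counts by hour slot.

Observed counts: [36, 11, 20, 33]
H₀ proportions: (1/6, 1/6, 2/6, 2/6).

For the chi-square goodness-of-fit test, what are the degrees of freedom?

df = k − 1 = 4 − 1 = 3

degrees of freedom = 3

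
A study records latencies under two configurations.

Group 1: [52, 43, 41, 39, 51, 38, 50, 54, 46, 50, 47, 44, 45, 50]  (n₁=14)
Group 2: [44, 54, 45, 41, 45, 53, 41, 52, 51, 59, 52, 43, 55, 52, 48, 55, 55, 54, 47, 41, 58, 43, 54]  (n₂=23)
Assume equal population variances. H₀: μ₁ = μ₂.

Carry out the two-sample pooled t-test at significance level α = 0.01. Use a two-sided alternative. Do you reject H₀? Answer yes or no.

x̄₁=46.429, s₁=4.988, n₁=14
x̄₂=49.652, s₂=5.749, n₂=23
s_p² = [13·4.988² + 22·5.749²]/35 = 30.0185
SE = √(s_p²·(1/14+1/23)) = 1.8572
t = (46.429−49.652)/1.8572 = -1.7357
df = 35
p-value (two-sided) = 0.09141
At α=0.01: p ≥ α → fail to reject H₀

reject H₀: no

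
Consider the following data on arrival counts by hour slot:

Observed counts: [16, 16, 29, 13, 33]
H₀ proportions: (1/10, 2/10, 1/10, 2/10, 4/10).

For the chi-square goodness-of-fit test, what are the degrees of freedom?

degrees of freedom = 4

df = k − 1 = 5 − 1 = 4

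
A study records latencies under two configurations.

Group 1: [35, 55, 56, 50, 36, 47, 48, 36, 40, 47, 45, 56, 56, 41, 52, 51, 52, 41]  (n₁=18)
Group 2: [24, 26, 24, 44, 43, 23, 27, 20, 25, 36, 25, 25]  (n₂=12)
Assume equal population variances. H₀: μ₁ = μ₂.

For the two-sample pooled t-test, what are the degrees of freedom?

df = n₁ + n₂ − 2 = 18 + 12 − 2 = 28

degrees of freedom = 28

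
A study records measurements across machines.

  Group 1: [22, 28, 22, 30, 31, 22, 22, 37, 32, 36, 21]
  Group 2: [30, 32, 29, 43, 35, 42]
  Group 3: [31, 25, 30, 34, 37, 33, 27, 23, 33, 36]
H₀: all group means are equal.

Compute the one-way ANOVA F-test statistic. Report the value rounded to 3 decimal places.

Group means [27.55, 35.17, 30.90], grand mean 30.481
SSB = Σnᵢ(x̄ᵢ−x̄)² = 228.280; SSW = ΣΣ(x−x̄ᵢ)² = 742.461
MSB = 228.280/2 = 114.1401; MSW = 742.461/24 = 30.9359
F = MSB/MSW = 3.6896
df = (2, 24)

test statistic = 3.690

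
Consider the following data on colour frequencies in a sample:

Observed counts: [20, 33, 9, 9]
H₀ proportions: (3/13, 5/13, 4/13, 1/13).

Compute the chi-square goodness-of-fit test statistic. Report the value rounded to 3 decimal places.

test statistic = 11.831

n = 71; E_i = n·p_i = [16.38, 27.31, 21.85, 5.46]
χ² = (20−16.38)²/16.38 + (33−27.31)²/27.31 + (9−21.85)²/21.85 + (9−5.46)²/5.46 = 11.8308
df = 3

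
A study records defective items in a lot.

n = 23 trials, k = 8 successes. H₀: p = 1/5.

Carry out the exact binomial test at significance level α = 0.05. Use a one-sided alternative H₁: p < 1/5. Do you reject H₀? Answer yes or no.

Exact binomial: n=23, k=8, p₀=1/5=0.2000
P(X≤8) from Σ C(n,i)·p₀^i·(1−p₀)^(n−i)
p-value (one-sided, H₁ less) = 0.97266
At α=0.05: p ≥ α → fail to reject H₀

reject H₀: no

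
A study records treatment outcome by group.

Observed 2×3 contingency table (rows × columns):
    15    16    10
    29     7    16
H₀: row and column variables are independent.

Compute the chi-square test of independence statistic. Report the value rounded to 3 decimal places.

test statistic = 8.174

Row totals [41, 52], col totals [44, 23, 26], n=93
χ² = (15−19.40)²/19.40 + (16−10.14)²/10.14 + (10−11.46)²/11.46 + (29−24.60)²/24.60 + (7−12.86)²/12.86 + (16−14.54)²/14.54 = 8.1742
df = 2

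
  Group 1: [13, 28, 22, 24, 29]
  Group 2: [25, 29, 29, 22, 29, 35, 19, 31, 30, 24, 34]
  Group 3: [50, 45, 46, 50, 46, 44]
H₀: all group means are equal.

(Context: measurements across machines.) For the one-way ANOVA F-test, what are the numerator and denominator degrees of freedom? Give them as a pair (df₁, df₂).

degrees of freedom = [2, 19]

k = 3 groups, N = 22 total
df = (k−1, N−k) = (3−1, 22−3) = (2, 19)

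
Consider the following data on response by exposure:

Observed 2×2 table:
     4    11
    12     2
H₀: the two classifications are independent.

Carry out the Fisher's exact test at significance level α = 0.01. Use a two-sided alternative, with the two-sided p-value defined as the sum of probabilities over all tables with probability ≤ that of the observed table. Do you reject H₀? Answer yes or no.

reject H₀: yes

Margins: r₁=15, r₂=14, c₁=16, c₂=13, n=29
p_obs = C(15,4)·C(14,12)/C(29,16); sum pmf over tables with pmf ≤ p_obs
p-value (two-sided) = 0.00251
At α=0.01: p < α → reject H₀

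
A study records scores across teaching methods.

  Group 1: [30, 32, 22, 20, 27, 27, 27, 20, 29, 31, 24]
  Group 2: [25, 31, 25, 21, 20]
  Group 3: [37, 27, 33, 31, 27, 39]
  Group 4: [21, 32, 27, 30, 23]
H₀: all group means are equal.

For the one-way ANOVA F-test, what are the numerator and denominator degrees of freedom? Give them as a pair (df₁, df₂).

k = 4 groups, N = 27 total
df = (k−1, N−k) = (4−1, 27−4) = (3, 23)

degrees of freedom = [3, 23]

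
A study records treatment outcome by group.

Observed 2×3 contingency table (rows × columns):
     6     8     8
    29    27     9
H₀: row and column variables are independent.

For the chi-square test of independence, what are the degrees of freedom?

degrees of freedom = 2

df = (r−1)(c−1) = (2−1)·(3−1) = 2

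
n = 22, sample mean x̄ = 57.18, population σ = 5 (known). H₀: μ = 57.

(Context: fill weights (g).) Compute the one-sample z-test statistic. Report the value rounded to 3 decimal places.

test statistic = 0.169

SE = σ/√n = 5/√22 = 1.0660
z = (x̄−μ₀)/SE = (57.18−57)/1.0660 = 0.1689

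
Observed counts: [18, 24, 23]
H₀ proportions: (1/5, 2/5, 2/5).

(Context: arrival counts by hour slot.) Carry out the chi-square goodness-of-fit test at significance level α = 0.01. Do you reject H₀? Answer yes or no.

reject H₀: no

n = 65; E_i = n·p_i = [13.00, 26.00, 26.00]
χ² = (18−13.00)²/13.00 + (24−26.00)²/26.00 + (23−26.00)²/26.00 = 2.4231
df = 2
p-value (upper-tail) = 0.29774
At α=0.01: p ≥ α → fail to reject H₀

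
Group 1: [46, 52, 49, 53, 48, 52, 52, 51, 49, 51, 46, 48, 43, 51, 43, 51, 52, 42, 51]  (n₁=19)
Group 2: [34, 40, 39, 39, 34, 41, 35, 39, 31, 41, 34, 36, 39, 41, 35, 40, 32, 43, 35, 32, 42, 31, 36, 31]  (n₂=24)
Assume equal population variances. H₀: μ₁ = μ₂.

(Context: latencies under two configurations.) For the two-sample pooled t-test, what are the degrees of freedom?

df = n₁ + n₂ − 2 = 19 + 24 − 2 = 41

degrees of freedom = 41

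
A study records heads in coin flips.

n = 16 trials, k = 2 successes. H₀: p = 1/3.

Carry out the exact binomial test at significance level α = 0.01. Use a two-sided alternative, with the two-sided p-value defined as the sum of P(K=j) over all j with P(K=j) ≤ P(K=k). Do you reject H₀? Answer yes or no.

reject H₀: no

Exact binomial: n=16, k=2, p₀=1/3=0.3333
P(X=j) = C(n,j)·p₀^j·(1−p₀)^(n−j); p = Σ P(X=j) over j with P(X=j) ≤ P(X=2)
p-value (two-sided) = 0.10934
At α=0.01: p ≥ α → fail to reject H₀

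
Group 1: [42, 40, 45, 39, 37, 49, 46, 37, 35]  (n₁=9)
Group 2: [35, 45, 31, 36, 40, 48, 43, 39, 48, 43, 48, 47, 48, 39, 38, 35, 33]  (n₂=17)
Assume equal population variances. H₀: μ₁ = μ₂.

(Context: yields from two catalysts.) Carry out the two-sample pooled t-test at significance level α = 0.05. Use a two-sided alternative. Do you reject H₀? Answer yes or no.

x̄₁=41.111, s₁=4.729, n₁=9
x̄₂=40.941, s₂=5.782, n₂=17
s_p² = [8·4.729² + 16·5.782²]/24 = 29.7429
SE = √(s_p²·(1/9+1/17)) = 2.2482
t = (41.111−40.941)/2.2482 = 0.0756
df = 24
p-value (two-sided) = 0.94037
At α=0.05: p ≥ α → fail to reject H₀

reject H₀: no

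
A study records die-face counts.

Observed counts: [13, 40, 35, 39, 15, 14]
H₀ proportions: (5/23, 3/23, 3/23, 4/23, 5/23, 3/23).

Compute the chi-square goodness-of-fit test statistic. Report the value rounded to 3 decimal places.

n = 156; E_i = n·p_i = [33.91, 20.35, 20.35, 27.13, 33.91, 20.35]
χ² = (13−33.91)²/33.91 + (40−20.35)²/20.35 + (35−20.35)²/20.35 + (39−27.13)²/27.13 + (15−33.91)²/33.91 + (14−20.35)²/20.35 = 60.1484
df = 5

test statistic = 60.148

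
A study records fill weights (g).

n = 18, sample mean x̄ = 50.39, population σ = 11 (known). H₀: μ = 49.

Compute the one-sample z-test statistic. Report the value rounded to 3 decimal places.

SE = σ/√n = 11/√18 = 2.5927
z = (x̄−μ₀)/SE = (50.39−49)/2.5927 = 0.5361

test statistic = 0.536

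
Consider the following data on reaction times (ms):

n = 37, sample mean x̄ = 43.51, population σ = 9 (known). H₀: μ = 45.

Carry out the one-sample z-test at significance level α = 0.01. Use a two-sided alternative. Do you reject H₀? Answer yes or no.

SE = σ/√n = 9/√37 = 1.4796
z = (x̄−μ₀)/SE = (43.51−45)/1.4796 = -1.0070
p-value (two-sided) = 0.31392
At α=0.01: p ≥ α → fail to reject H₀

reject H₀: no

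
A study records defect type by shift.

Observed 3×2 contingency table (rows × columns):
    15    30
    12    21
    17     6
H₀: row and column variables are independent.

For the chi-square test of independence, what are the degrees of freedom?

df = (r−1)(c−1) = (3−1)·(2−1) = 2

degrees of freedom = 2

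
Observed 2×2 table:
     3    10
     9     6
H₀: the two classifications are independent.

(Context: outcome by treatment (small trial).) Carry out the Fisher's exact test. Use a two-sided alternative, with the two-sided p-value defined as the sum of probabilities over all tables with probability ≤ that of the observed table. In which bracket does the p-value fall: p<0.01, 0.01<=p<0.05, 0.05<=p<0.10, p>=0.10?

p-value bracket: 0.05<=p<0.10

Margins: r₁=13, r₂=15, c₁=12, c₂=16, n=28
p_obs = C(13,3)·C(15,9)/C(28,12); sum pmf over tables with pmf ≤ p_obs
p-value (two-sided) = 0.06707
→ bracket: 0.05<=p<0.10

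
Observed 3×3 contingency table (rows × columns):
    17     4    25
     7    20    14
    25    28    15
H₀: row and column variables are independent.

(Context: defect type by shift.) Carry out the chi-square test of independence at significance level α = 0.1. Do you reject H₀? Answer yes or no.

Row totals [46, 41, 68], col totals [49, 52, 54], n=155
χ² = (17−14.54)²/14.54 + (4−15.43)²/15.43 + (25−16.03)²/16.03 + (7−12.96)²/12.96 + (20−13.75)²/13.75 + (14−14.28)²/14.28 + (25−21.50)²/21.50 + (28−22.81)²/22.81 + (15−23.69)²/23.69 = 24.4311
df = 4
p-value (upper-tail) = 0.00007
At α=0.1: p < α → reject H₀

reject H₀: yes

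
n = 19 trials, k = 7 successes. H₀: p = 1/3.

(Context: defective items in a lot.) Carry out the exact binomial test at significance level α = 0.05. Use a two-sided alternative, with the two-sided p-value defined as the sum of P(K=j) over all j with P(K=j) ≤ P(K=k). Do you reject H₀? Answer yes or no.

Exact binomial: n=19, k=7, p₀=1/3=0.3333
P(X=j) = C(n,j)·p₀^j·(1−p₀)^(n−j); p = Σ P(X=j) over j with P(X=j) ≤ P(X=7)
p-value (two-sided) = 0.80876
At α=0.05: p ≥ α → fail to reject H₀

reject H₀: no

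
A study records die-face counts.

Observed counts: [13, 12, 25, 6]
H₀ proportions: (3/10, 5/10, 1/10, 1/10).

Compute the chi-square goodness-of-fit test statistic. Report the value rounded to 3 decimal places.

n = 56; E_i = n·p_i = [16.80, 28.00, 5.60, 5.60]
χ² = (13−16.80)²/16.80 + (12−28.00)²/28.00 + (25−5.60)²/5.60 + (6−5.60)²/5.60 = 77.2381
df = 3

test statistic = 77.238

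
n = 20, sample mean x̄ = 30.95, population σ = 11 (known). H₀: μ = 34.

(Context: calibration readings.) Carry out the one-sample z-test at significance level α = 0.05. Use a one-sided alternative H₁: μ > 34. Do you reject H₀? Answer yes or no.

SE = σ/√n = 11/√20 = 2.4597
z = (x̄−μ₀)/SE = (30.95−34)/2.4597 = -1.2400
p-value (one-sided, H₁ greater) = 0.89251
At α=0.05: p ≥ α → fail to reject H₀

reject H₀: no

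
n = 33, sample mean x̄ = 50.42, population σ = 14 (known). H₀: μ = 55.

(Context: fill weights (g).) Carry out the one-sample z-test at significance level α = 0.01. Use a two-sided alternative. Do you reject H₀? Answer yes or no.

SE = σ/√n = 14/√33 = 2.4371
z = (x̄−μ₀)/SE = (50.42−55)/2.4371 = -1.8793
p-value (two-sided) = 0.06020
At α=0.01: p ≥ α → fail to reject H₀

reject H₀: no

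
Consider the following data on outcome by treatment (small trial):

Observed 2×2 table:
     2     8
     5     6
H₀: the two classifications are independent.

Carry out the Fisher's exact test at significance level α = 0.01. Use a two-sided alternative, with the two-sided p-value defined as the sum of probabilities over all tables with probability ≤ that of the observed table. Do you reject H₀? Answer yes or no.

Margins: r₁=10, r₂=11, c₁=7, c₂=14, n=21
p_obs = C(10,2)·C(11,5)/C(21,7); sum pmf over tables with pmf ≤ p_obs
p-value (two-sided) = 0.36146
At α=0.01: p ≥ α → fail to reject H₀

reject H₀: no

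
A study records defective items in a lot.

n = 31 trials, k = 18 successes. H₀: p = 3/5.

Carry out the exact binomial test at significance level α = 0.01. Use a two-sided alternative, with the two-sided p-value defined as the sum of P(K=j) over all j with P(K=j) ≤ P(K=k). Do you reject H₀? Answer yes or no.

Exact binomial: n=31, k=18, p₀=3/5=0.6000
P(X=j) = C(n,j)·p₀^j·(1−p₀)^(n−j); p = Σ P(X=j) over j with P(X=j) ≤ P(X=18)
p-value (two-sided) = 0.85573
At α=0.01: p ≥ α → fail to reject H₀

reject H₀: no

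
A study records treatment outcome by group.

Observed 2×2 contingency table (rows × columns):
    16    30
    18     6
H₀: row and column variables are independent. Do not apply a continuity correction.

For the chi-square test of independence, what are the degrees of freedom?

degrees of freedom = 1

df = (r−1)(c−1) = (2−1)·(2−1) = 1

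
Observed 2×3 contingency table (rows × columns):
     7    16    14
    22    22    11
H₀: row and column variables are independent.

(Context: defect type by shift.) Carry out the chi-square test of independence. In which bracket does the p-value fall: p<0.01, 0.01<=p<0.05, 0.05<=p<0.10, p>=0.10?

Row totals [37, 55], col totals [29, 38, 25], n=92
χ² = (7−11.66)²/11.66 + (16−15.28)²/15.28 + (14−10.05)²/10.05 + (22−17.34)²/17.34 + (22−22.72)²/22.72 + (11−14.95)²/14.95 = 5.7649
df = 2
p-value (upper-tail) = 0.05600
→ bracket: 0.05<=p<0.10

p-value bracket: 0.05<=p<0.10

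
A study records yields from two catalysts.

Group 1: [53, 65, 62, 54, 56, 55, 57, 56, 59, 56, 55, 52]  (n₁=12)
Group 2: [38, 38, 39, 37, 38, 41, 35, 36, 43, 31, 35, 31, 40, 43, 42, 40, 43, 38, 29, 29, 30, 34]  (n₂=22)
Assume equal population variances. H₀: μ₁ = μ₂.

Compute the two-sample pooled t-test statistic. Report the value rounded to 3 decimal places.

x̄₁=56.667, s₁=3.725, n₁=12
x̄₂=36.818, s₂=4.584, n₂=22
s_p² = [11·3.725² + 21·4.584²]/32 = 18.5606
SE = √(s_p²·(1/12+1/22)) = 1.5461
t = (56.667−36.818)/1.5461 = 12.8379
df = 32

test statistic = 12.838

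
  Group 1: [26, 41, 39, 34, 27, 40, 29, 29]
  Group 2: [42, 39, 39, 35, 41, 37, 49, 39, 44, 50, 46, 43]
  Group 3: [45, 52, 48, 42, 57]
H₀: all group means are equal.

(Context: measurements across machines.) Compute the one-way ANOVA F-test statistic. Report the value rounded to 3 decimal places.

Group means [33.12, 42.00, 48.80], grand mean 40.520
SSB = Σnᵢ(x̄ᵢ−x̄)² = 806.565; SSW = ΣΣ(x−x̄ᵢ)² = 641.675
MSB = 806.565/2 = 403.2825; MSW = 641.675/22 = 29.1670
F = MSB/MSW = 13.8266
df = (2, 22)

test statistic = 13.827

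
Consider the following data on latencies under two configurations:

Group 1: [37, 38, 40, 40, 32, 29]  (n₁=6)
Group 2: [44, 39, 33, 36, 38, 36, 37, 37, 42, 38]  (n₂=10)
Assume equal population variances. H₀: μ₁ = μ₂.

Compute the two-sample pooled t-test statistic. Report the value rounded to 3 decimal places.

x̄₁=36.000, s₁=4.517, n₁=6
x̄₂=38.000, s₂=3.127, n₂=10
s_p² = [5·4.517² + 9·3.127²]/14 = 13.5714
SE = √(s_p²·(1/6+1/10)) = 1.9024
t = (36.000−38.000)/1.9024 = -1.0513
df = 14

test statistic = -1.051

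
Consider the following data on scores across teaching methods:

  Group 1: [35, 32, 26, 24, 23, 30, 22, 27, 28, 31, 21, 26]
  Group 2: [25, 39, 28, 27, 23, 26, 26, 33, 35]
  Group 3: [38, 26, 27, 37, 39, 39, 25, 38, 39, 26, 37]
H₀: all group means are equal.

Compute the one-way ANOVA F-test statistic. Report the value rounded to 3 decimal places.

test statistic = 4.677

Group means [27.08, 29.11, 33.73], grand mean 29.938
SSB = Σnᵢ(x̄ᵢ−x̄)² = 261.888; SSW = ΣΣ(x−x̄ᵢ)² = 811.987
MSB = 261.888/2 = 130.9438; MSW = 811.987/29 = 27.9996
F = MSB/MSW = 4.6766
df = (2, 29)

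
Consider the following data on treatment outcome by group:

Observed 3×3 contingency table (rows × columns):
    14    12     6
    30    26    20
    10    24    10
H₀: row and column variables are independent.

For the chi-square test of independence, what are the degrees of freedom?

degrees of freedom = 4

df = (r−1)(c−1) = (3−1)·(3−1) = 4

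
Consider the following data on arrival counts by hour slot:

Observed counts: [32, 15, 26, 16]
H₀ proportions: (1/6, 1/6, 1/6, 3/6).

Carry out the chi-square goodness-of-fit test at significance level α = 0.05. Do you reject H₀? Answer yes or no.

n = 89; E_i = n·p_i = [14.83, 14.83, 14.83, 44.50]
χ² = (32−14.83)²/14.83 + (15−14.83)²/14.83 + (26−14.83)²/14.83 + (16−44.50)²/44.50 = 46.5281
df = 3
p-value (upper-tail) = 0.00000
At α=0.05: p < α → reject H₀

reject H₀: yes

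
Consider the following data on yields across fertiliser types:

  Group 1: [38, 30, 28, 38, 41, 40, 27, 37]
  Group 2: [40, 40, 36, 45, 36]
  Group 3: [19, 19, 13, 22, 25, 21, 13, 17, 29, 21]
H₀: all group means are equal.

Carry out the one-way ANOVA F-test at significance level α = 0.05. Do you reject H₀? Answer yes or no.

Group means [34.88, 39.40, 19.90], grand mean 29.348
SSB = Σnᵢ(x̄ᵢ−x̄)² = 1642.242; SSW = ΣΣ(x−x̄ᵢ)² = 496.975
MSB = 1642.242/2 = 821.1212; MSW = 496.975/20 = 24.8488
F = MSB/MSW = 33.0448
df = (2, 20)
p-value (upper-tail) = 0.00000
At α=0.05: p < α → reject H₀

reject H₀: yes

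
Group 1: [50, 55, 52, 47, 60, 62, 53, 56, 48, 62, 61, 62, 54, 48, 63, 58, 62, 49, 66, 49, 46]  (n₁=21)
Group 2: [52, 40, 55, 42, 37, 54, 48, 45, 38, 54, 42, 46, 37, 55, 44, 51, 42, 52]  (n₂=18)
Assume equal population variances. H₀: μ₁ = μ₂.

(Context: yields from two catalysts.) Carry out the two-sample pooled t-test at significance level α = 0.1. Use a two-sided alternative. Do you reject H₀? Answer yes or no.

x̄₁=55.381, s₁=6.336, n₁=21
x̄₂=46.333, s₂=6.435, n₂=18
s_p² = [20·6.336² + 17·6.435²]/37 = 40.7284
SE = √(s_p²·(1/21+1/18)) = 2.0499
t = (55.381−46.333)/2.0499 = 4.4137
df = 37
p-value (two-sided) = 0.00008
At α=0.1: p < α → reject H₀

reject H₀: yes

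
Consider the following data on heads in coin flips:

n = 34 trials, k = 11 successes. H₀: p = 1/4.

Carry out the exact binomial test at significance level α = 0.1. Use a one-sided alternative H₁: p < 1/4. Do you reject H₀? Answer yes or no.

Exact binomial: n=34, k=11, p₀=1/4=0.2500
P(X≤11) from Σ C(n,i)·p₀^i·(1−p₀)^(n−i)
p-value (one-sided, H₁ less) = 0.88070
At α=0.1: p ≥ α → fail to reject H₀

reject H₀: no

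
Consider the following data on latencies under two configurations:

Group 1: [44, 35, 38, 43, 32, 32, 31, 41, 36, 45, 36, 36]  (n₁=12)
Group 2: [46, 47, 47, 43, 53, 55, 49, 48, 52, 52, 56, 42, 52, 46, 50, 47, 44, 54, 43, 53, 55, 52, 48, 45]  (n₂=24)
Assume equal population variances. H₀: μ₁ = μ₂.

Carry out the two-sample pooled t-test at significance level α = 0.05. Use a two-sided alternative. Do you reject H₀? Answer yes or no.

x̄₁=37.417, s₁=4.833, n₁=12
x̄₂=49.125, s₂=4.215, n₂=24
s_p² = [11·4.833² + 23·4.215²]/34 = 19.5748
SE = √(s_p²·(1/12+1/24)) = 1.5642
t = (37.417−49.125)/1.5642 = -7.4850
df = 34
p-value (two-sided) = 0.00000
At α=0.05: p < α → reject H₀

reject H₀: yes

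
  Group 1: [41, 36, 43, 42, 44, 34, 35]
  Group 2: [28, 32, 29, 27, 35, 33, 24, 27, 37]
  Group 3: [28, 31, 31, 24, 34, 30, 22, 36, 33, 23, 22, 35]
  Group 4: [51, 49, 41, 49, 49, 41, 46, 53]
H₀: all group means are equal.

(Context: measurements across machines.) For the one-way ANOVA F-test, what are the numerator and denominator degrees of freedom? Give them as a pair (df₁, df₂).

k = 4 groups, N = 36 total
df = (k−1, N−k) = (4−1, 36−4) = (3, 32)

degrees of freedom = [3, 32]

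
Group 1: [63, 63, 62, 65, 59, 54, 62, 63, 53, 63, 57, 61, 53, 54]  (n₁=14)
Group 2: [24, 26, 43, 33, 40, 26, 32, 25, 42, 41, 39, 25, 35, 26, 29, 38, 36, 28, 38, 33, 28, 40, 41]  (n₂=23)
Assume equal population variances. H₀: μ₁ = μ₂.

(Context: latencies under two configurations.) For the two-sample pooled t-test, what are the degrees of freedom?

degrees of freedom = 35

df = n₁ + n₂ − 2 = 14 + 23 − 2 = 35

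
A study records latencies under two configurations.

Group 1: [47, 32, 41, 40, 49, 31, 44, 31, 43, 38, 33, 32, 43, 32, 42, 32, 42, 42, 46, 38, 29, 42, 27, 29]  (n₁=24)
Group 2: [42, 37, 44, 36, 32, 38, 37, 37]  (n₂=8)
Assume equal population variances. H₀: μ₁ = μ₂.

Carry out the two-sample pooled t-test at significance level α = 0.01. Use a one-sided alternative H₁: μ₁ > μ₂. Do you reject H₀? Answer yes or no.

reject H₀: no

x̄₁=37.708, s₁=6.517, n₁=24
x̄₂=37.875, s₂=3.682, n₂=8
s_p² = [23·6.517² + 7·3.682²]/30 = 35.7278
SE = √(s_p²·(1/24+1/8)) = 2.4402
t = (37.708−37.875)/2.4402 = -0.0683
df = 30
p-value (one-sided, H₁ greater) = 0.52700
At α=0.01: p ≥ α → fail to reject H₀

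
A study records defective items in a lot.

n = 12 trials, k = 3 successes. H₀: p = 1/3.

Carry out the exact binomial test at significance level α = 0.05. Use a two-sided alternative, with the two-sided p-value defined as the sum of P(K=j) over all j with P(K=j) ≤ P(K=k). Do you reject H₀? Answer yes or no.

reject H₀: no

Exact binomial: n=12, k=3, p₀=1/3=0.3333
P(X=j) = C(n,j)·p₀^j·(1−p₀)^(n−j); p = Σ P(X=j) over j with P(X=j) ≤ P(X=3)
p-value (two-sided) = 0.76155
At α=0.05: p ≥ α → fail to reject H₀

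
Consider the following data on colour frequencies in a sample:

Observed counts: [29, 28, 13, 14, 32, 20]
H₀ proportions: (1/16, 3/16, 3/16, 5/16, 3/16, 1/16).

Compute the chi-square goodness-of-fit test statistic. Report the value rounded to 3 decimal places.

n = 136; E_i = n·p_i = [8.50, 25.50, 25.50, 42.50, 25.50, 8.50]
χ² = (29−8.50)²/8.50 + (28−25.50)²/25.50 + (13−25.50)²/25.50 + (14−42.50)²/42.50 + (32−25.50)²/25.50 + (20−8.50)²/8.50 = 92.1412
df = 5

test statistic = 92.141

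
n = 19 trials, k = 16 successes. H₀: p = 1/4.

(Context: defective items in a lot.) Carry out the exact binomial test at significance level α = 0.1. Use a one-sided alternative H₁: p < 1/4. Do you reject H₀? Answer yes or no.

Exact binomial: n=19, k=16, p₀=1/4=0.2500
P(X≤16) from Σ C(n,i)·p₀^i·(1−p₀)^(n−i)
p-value (one-sided, H₁ less) = 1.00000
At α=0.1: p ≥ α → fail to reject H₀

reject H₀: no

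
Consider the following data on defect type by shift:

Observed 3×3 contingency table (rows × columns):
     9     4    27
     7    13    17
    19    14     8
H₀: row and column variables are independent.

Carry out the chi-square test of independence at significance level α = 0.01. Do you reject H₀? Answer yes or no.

reject H₀: yes

Row totals [40, 37, 41], col totals [35, 31, 52], n=118
χ² = (9−11.86)²/11.86 + (4−10.51)²/10.51 + (27−17.63)²/17.63 + (7−10.97)²/10.97 + (13−9.72)²/9.72 + (17−16.31)²/16.31 + (19−12.16)²/12.16 + (14−10.77)²/10.77 + (8−18.07)²/18.07 = 22.7060
df = 4
p-value (upper-tail) = 0.00014
At α=0.01: p < α → reject H₀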